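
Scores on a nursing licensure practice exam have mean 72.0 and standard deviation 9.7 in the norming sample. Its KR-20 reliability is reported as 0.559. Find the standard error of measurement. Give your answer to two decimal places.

SEM = SD · √(1 − ρ) = 9.7 × √0.441 = 9.7 × 0.6641 = 6.442

6.44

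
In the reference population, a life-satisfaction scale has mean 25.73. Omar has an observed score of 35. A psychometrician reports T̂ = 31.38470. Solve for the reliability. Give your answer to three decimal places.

T̂ = ρX + (1 − ρ)μ  ⇒  T̂ − μ = ρ(X − μ)
ρ = (T̂ − μ)/(X − μ) = (31.38470 − 25.73) / (35 − 25.73) = 5.65470 / 9.27 = 0.61000

0.610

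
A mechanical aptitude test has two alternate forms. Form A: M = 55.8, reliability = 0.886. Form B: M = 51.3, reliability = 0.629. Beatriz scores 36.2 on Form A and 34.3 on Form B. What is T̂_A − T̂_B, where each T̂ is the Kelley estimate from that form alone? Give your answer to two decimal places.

-2.17

T̂_A = 0.886(36.2) + 0.114(55.8) = 38.4344
T̂_B = 0.629(34.3) + 0.371(51.3) = 40.6070
T̂_A − T̂_B = -2.1726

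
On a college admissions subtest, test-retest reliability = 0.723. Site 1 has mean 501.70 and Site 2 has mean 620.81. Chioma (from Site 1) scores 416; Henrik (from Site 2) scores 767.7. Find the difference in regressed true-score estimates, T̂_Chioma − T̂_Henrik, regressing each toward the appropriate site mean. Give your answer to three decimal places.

T̂_Chioma = 0.723(416) + 0.277(501.70) = 439.73890
T̂_Henrik = 0.723(767.7) + 0.277(620.81) = 727.01147
Difference = 439.73890 − 727.01147 = -287.27257

-287.273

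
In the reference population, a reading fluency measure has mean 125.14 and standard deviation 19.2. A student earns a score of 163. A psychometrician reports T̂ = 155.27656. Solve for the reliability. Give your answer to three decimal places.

0.796

T̂ = ρX + (1 − ρ)μ  ⇒  T̂ − μ = ρ(X − μ)
ρ = (T̂ − μ)/(X − μ) = (155.27656 − 125.14) / (163 − 125.14) = 30.13656 / 37.86 = 0.79600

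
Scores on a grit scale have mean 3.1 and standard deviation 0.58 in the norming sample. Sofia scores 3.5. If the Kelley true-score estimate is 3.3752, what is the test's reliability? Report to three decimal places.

0.688

T̂ = ρX + (1 − ρ)μ  ⇒  T̂ − μ = ρ(X − μ)
ρ = (T̂ − μ)/(X − μ) = (3.3752 − 3.1) / (3.5 − 3.1) = 0.2752 / 0.4 = 0.68800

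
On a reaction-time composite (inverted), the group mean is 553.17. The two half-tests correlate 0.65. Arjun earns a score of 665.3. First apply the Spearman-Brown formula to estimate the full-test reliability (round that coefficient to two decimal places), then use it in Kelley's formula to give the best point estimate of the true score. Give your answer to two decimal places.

Spearman-Brown: ρ = 2r/(1 + r) = 2(0.65)/(1 + 0.65) = 1.300/1.65 = 0.7879 → 0.79
Kelley's formula gives T̂ = 0.79·665.3 + 0.21·553.17 = 525.587 + 116.1657 = 641.753.

641.75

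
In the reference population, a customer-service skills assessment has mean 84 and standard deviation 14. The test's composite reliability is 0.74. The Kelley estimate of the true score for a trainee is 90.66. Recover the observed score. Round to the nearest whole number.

93

T̂ = ρX + (1 − ρ)μ  ⇒  X = (T̂ − (1 − ρ)μ) / ρ
X = (90.66 − 0.26 × 84) / 0.74 = (90.66 − 21.84) / 0.74 = 68.82 / 0.74 = 93.00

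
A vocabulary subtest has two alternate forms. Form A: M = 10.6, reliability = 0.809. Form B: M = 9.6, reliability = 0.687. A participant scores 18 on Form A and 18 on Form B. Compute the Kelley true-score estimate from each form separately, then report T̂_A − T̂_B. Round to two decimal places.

T̂_A = 0.809(18) + 0.191(10.6) = 16.5866
T̂_B = 0.687(18) + 0.313(9.6) = 15.3708
T̂_A − T̂_B = 1.2158

1.22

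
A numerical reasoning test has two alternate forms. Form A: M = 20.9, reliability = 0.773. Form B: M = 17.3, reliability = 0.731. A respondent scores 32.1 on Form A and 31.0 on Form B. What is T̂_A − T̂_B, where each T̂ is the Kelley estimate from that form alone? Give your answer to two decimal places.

2.24

T̂_A = 0.773(32.1) + 0.227(20.9) = 29.5576
T̂_B = 0.731(31.0) + 0.269(17.3) = 27.3147
T̂_A − T̂_B = 2.2429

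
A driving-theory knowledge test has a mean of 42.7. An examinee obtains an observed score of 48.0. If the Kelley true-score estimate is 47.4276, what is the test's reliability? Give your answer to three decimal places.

T̂ = ρX + (1 − ρ)μ  ⇒  T̂ − μ = ρ(X − μ)
ρ = (T̂ − μ)/(X − μ) = (47.4276 − 42.7) / (48.0 − 42.7) = 4.7276 / 5.3 = 0.89200

0.892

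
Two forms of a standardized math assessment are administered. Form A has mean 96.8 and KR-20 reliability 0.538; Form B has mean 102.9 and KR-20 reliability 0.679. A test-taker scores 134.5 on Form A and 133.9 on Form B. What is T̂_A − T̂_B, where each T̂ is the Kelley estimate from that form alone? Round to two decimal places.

-6.87

T̂_A = 0.538(134.5) + 0.462(96.8) = 117.0826
T̂_B = 0.679(133.9) + 0.321(102.9) = 123.9490
T̂_A − T̂_B = -6.8664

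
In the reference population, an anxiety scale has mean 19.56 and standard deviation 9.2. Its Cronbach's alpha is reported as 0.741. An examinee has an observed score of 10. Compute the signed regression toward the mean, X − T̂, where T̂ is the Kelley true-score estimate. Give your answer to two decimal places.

-2.48

Kelley's formula gives T̂ = 0.741·10 + 0.259·19.56 = 7.410 + 5.06604 = 12.4760.
X − T̂ = 10 − 12.476 = -2.476 → -2.48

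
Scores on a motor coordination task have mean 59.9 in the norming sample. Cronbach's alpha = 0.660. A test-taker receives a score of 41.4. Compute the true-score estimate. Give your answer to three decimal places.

T̂ = 0.660(41.4) + 0.340(59.9) = 27.3240 + 20.3660 = 47.6900 → 47.690

47.690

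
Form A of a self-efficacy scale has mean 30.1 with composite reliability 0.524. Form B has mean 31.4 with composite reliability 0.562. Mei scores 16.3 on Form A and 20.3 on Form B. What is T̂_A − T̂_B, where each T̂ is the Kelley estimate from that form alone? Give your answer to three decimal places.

T̂_A = 0.524(16.3) + 0.476(30.1) = 22.86880
T̂_B = 0.562(20.3) + 0.438(31.4) = 25.16180
T̂_A − T̂_B = -2.29300

-2.293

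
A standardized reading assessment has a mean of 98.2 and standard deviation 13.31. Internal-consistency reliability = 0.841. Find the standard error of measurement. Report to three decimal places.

5.307

SEM = SD · √(1 − ρ) = 13.31 × √0.159 = 13.31 × 0.3987 = 5.3073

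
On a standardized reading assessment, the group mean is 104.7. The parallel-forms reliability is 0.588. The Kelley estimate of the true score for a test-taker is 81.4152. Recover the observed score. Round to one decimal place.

T̂ = ρX + (1 − ρ)μ  ⇒  X = (T̂ − (1 − ρ)μ) / ρ
X = (81.4152 − 0.412 × 104.7) / 0.588 = (81.4152 − 43.1364) / 0.588 = 38.2788 / 0.588 = 65.100

65.1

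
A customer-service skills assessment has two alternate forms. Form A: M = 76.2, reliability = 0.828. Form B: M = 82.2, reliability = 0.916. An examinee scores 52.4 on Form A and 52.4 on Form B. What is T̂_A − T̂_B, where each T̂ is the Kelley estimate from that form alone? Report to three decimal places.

1.590

T̂_A = 0.828(52.4) + 0.172(76.2) = 56.49360
T̂_B = 0.916(52.4) + 0.084(82.2) = 54.90320
T̂_A − T̂_B = 1.59040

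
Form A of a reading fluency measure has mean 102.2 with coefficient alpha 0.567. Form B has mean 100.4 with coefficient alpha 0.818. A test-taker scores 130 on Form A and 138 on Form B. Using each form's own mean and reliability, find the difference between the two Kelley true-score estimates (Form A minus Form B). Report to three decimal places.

T̂_A = 0.567(130) + 0.433(102.2) = 117.96260
T̂_B = 0.818(138) + 0.182(100.4) = 131.15680
T̂_A − T̂_B = -13.19420

-13.194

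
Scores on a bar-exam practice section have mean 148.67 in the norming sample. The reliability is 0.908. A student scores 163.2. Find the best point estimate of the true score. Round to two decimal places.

161.86

Regress the observed score toward the mean by the unreliability: T̂ = 0.908·163.2 + 0.092·148.67 = 148.1856 + 13.67764 = 161.863.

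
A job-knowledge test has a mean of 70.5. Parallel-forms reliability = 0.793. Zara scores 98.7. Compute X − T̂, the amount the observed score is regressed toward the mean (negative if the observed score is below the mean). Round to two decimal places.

5.84

T̂ = ρX + (1 − ρ)μ
  = 0.793 × 98.7 + 0.207 × 70.5
  = 78.2691 + 14.5935
  = 92.8626
  ≈ 92.863
X − T̂ = 98.7 − 92.863 = 5.837 → 5.84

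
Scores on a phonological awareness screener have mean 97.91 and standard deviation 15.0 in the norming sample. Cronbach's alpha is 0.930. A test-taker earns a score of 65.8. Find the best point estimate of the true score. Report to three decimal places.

T̂ = 0.930(65.8) + 0.070(97.91) = 61.1940 + 6.85370 = 68.0477 → 68.048

68.048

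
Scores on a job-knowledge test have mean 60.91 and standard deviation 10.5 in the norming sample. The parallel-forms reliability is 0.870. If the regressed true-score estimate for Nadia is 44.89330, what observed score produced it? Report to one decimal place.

42.5

T̂ = ρX + (1 − ρ)μ  ⇒  X = (T̂ − (1 − ρ)μ) / ρ
X = (44.89330 − 0.130 × 60.91) / 0.870 = (44.89330 − 7.91830) / 0.870 = 36.97500 / 0.870 = 42.500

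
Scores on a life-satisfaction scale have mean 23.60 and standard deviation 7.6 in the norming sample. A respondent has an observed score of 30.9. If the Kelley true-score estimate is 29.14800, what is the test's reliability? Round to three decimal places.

T̂ = ρX + (1 − ρ)μ  ⇒  T̂ − μ = ρ(X − μ)
ρ = (T̂ − μ)/(X − μ) = (29.14800 − 23.60) / (30.9 − 23.60) = 5.54800 / 7.30 = 0.76000

0.760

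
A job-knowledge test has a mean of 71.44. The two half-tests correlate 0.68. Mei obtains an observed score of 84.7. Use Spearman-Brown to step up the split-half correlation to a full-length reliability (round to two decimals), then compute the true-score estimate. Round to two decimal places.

82.18

Spearman-Brown: ρ = 2r/(1 + r) = 2(0.68)/(1 + 0.68) = 1.360/1.68 = 0.8095 → 0.81
T̂ = 0.81(84.7) + 0.19(71.44) = 68.607 + 13.5736 = 82.181 → 82.18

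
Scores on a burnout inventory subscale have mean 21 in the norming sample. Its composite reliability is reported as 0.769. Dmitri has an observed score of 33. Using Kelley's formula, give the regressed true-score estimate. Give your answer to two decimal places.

30.23

T̂ = 0.769(33) + 0.231(21) = 25.377 + 4.851 = 30.228 → 30.23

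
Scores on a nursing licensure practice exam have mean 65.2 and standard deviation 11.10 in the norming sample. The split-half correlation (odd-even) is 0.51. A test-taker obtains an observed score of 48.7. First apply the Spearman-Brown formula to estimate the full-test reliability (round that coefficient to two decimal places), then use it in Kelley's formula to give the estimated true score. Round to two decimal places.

53.98

Spearman-Brown: ρ = 2r/(1 + r) = 2(0.51)/(1 + 0.51) = 1.020/1.51 = 0.6755 → 0.68
Weight the observed score by reliability and the mean by (1 − reliability): T̂ = 0.68·48.7 + 0.32·65.2 = 33.116 + 20.864 = 53.980.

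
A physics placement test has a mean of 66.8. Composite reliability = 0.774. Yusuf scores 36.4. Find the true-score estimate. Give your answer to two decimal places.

T̂ = 0.774(36.4) + 0.226(66.8) = 28.1736 + 15.0968 = 43.270 → 43.27

43.27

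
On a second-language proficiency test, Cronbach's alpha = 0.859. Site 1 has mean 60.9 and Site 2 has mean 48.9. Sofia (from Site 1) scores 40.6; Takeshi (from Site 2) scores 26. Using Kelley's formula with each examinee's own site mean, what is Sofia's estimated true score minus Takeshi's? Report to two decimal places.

14.23

T̂_Sofia = 0.859(40.6) + 0.141(60.9) = 43.4623
T̂_Takeshi = 0.859(26) + 0.141(48.9) = 29.2289
Difference = 43.4623 − 29.2289 = 14.2334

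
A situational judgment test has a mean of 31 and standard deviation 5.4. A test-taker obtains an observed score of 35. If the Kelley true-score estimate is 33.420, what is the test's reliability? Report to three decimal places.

0.605

T̂ = ρX + (1 − ρ)μ  ⇒  T̂ − μ = ρ(X − μ)
ρ = (T̂ − μ)/(X − μ) = (33.420 − 31) / (35 − 31) = 2.420 / 4.0 = 0.60500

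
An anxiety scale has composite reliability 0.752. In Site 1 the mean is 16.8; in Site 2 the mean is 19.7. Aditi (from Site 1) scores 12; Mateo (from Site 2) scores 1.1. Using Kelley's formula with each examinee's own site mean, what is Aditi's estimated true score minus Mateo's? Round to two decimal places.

T̂_Aditi = 0.752(12) + 0.248(16.8) = 13.1904
T̂_Mateo = 0.752(1.1) + 0.248(19.7) = 5.7128
Difference = 13.1904 − 5.7128 = 7.4776

7.48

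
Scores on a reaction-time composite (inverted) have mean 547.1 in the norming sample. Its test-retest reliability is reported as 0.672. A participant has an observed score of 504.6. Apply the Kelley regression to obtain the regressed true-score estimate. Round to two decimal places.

518.54

Kelley's formula gives T̂ = 0.672·504.6 + 0.328·547.1 = 339.0912 + 179.4488 = 518.540.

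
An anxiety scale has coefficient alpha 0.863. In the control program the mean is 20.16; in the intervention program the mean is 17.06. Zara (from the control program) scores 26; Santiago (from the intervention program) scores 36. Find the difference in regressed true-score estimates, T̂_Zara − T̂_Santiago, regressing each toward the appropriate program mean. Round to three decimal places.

-8.205

T̂_Zara = 0.863(26) + 0.137(20.16) = 25.19992
T̂_Santiago = 0.863(36) + 0.137(17.06) = 33.40522
Difference = 25.19992 − 33.40522 = -8.20530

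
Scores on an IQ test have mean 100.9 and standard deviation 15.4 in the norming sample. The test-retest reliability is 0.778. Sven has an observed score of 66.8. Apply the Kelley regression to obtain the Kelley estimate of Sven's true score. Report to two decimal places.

T̂ = ρX + (1 − ρ)μ
  = 0.778 × 66.8 + 0.222 × 100.9
  = 51.9704 + 22.3998
  = 74.370
  ≈ 74.37

74.37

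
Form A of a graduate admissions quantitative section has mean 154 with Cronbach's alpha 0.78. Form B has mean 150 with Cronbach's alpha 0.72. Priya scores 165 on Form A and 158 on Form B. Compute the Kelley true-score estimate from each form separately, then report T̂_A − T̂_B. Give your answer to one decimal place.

6.8

T̂_A = 0.78(165) + 0.22(154) = 162.580
T̂_B = 0.72(158) + 0.28(150) = 155.760
T̂_A − T̂_B = 6.820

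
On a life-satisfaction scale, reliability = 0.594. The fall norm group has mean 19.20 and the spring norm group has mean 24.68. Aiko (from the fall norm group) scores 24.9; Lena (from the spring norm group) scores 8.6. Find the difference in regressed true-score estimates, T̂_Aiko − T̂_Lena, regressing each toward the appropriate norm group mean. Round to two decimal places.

7.46

T̂_Aiko = 0.594(24.9) + 0.406(19.20) = 22.5858
T̂_Lena = 0.594(8.6) + 0.406(24.68) = 15.1285
Difference = 22.5858 − 15.1285 = 7.4573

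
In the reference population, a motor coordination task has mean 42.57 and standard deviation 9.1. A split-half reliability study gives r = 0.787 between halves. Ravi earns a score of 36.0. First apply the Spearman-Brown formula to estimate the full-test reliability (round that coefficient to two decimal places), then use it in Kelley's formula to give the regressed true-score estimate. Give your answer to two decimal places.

Spearman-Brown: ρ = 2r/(1 + r) = 2(0.787)/(1 + 0.787) = 1.5740/1.787 = 0.8808 → 0.88
Regress the observed score toward the mean by the unreliability: T̂ = 0.88·36.0 + 0.12·42.57 = 31.680 + 5.1084 = 36.788.

36.79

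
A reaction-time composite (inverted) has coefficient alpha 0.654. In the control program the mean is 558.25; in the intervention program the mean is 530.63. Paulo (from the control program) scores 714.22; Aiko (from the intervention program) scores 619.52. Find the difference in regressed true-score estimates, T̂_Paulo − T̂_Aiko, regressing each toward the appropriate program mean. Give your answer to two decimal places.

71.49

T̂_Paulo = 0.654(714.22) + 0.346(558.25) = 660.2544
T̂_Aiko = 0.654(619.52) + 0.346(530.63) = 588.7641
Difference = 660.2544 − 588.7641 = 71.4903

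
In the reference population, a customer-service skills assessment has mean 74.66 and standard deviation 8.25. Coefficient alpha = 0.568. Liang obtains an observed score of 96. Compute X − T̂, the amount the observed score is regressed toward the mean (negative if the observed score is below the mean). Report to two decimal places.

9.22

T̂ = ρX + (1 − ρ)μ
  = 0.568 × 96 + 0.432 × 74.66
  = 54.528 + 32.25312
  = 86.7811
  ≈ 86.781
X − T̂ = 96 − 86.781 = 9.219 → 9.22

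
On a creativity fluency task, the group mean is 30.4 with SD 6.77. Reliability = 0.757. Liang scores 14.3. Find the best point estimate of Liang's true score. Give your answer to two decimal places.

T̂ = 0.757(14.3) + 0.243(30.4) = 10.8251 + 7.3872 = 18.212 → 18.21

18.21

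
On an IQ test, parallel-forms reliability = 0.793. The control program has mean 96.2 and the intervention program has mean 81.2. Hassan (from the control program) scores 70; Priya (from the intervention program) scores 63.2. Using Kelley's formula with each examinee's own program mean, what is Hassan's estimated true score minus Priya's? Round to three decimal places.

T̂_Hassan = 0.793(70) + 0.207(96.2) = 75.42340
T̂_Priya = 0.793(63.2) + 0.207(81.2) = 66.92600
Difference = 75.42340 − 66.92600 = 8.49740

8.497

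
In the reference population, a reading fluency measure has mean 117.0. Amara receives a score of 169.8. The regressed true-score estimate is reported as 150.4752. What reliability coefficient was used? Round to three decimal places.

0.634

T̂ = ρX + (1 − ρ)μ  ⇒  T̂ − μ = ρ(X − μ)
ρ = (T̂ − μ)/(X − μ) = (150.4752 − 117.0) / (169.8 − 117.0) = 33.4752 / 52.8 = 0.63400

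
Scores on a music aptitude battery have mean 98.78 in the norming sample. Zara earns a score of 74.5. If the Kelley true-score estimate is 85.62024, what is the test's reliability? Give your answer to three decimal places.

0.542

T̂ = ρX + (1 − ρ)μ  ⇒  T̂ − μ = ρ(X − μ)
ρ = (T̂ − μ)/(X − μ) = (85.62024 − 98.78) / (74.5 − 98.78) = -13.15976 / -24.28 = 0.54200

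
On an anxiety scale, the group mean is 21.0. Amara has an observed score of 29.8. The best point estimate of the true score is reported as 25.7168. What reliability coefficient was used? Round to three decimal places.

T̂ = ρX + (1 − ρ)μ  ⇒  T̂ − μ = ρ(X − μ)
ρ = (T̂ − μ)/(X − μ) = (25.7168 − 21.0) / (29.8 − 21.0) = 4.7168 / 8.8 = 0.53600

0.536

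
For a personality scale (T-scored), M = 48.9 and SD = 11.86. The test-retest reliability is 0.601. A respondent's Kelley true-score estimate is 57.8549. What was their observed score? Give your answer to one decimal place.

T̂ = ρX + (1 − ρ)μ  ⇒  X = (T̂ − (1 − ρ)μ) / ρ
X = (57.8549 − 0.399 × 48.9) / 0.601 = (57.8549 − 19.5111) / 0.601 = 38.3438 / 0.601 = 63.800

63.8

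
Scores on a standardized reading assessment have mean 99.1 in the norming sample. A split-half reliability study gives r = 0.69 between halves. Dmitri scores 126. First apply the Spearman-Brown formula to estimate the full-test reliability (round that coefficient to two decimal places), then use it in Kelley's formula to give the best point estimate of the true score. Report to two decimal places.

Spearman-Brown: ρ = 2r/(1 + r) = 2(0.69)/(1 + 0.69) = 1.380/1.69 = 0.8166 → 0.82
T̂ = 0.82(126) + 0.18(99.1) = 103.32 + 17.838 = 121.158 → 121.16

121.16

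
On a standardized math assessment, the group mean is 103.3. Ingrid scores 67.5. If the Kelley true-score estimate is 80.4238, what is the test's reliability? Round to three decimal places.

0.639

T̂ = ρX + (1 − ρ)μ  ⇒  T̂ − μ = ρ(X − μ)
ρ = (T̂ − μ)/(X − μ) = (80.4238 − 103.3) / (67.5 − 103.3) = -22.8762 / -35.8 = 0.63900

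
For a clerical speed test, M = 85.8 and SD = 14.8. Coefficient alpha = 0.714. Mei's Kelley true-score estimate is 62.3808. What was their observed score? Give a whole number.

T̂ = ρX + (1 − ρ)μ  ⇒  X = (T̂ − (1 − ρ)μ) / ρ
X = (62.3808 − 0.286 × 85.8) / 0.714 = (62.3808 − 24.5388) / 0.714 = 37.8420 / 0.714 = 53.00

53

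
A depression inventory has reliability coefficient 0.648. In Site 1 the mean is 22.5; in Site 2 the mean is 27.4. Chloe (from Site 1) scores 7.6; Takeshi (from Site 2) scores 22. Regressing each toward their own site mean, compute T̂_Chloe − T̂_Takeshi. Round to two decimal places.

-11.06

T̂_Chloe = 0.648(7.6) + 0.352(22.5) = 12.8448
T̂_Takeshi = 0.648(22) + 0.352(27.4) = 23.9008
Difference = 12.8448 − 23.9008 = -11.0560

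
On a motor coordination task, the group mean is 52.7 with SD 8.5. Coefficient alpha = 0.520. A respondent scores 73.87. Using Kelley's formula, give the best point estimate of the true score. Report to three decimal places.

Regress the observed score toward the mean by the unreliability: T̂ = 0.520·73.87 + 0.480·52.7 = 38.41240 + 25.2960 = 63.7084.

63.708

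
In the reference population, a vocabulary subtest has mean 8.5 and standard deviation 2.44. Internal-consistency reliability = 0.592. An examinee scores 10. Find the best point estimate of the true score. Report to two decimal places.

Kelley's formula gives T̂ = 0.592·10 + 0.408·8.5 = 5.920 + 3.4680 = 9.388.

9.39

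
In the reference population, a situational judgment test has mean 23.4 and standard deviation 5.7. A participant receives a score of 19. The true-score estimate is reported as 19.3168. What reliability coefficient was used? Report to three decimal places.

T̂ = ρX + (1 − ρ)μ  ⇒  T̂ − μ = ρ(X − μ)
ρ = (T̂ − μ)/(X − μ) = (19.3168 − 23.4) / (19 − 23.4) = -4.0832 / -4.4 = 0.92800

0.928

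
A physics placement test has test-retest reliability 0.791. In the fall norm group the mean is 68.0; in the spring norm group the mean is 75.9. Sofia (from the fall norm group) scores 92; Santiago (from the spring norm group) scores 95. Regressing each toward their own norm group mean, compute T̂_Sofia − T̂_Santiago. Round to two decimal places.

-4.02

T̂_Sofia = 0.791(92) + 0.209(68.0) = 86.9840
T̂_Santiago = 0.791(95) + 0.209(75.9) = 91.0081
Difference = 86.9840 − 91.0081 = -4.0241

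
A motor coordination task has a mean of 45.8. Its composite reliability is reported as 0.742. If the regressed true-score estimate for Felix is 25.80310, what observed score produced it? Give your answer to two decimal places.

T̂ = ρX + (1 − ρ)μ  ⇒  X = (T̂ − (1 − ρ)μ) / ρ
X = (25.80310 − 0.258 × 45.8) / 0.742 = (25.80310 − 11.8164) / 0.742 = 13.98670 / 0.742 = 18.8500

18.85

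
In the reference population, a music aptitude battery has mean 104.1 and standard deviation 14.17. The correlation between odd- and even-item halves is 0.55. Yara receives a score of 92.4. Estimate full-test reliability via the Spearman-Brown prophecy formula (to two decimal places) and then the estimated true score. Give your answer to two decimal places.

95.79

Spearman-Brown: ρ = 2r/(1 + r) = 2(0.55)/(1 + 0.55) = 1.100/1.55 = 0.7097 → 0.71
T̂ = 0.71(92.4) + 0.29(104.1) = 65.604 + 30.189 = 95.793 → 95.79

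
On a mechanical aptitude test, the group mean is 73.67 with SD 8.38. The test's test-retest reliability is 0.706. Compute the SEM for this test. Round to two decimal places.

4.54

SEM = SD · √(1 − ρ) = 8.38 × √0.294 = 8.38 × 0.5422 = 4.544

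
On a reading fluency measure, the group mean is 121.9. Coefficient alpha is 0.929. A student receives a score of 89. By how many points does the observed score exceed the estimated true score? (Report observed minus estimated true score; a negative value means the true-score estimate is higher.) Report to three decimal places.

T̂ = 0.929(89) + 0.071(121.9) = 82.681 + 8.6549 = 91.33590 → 91.3359
X − T̂ = 89 − 91.3359 = -2.3359 → -2.336

-2.336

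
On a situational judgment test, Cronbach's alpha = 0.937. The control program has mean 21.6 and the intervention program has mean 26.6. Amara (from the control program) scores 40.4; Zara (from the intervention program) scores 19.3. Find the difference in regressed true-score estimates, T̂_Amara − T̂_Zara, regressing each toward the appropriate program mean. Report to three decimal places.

T̂_Amara = 0.937(40.4) + 0.063(21.6) = 39.21560
T̂_Zara = 0.937(19.3) + 0.063(26.6) = 19.75990
Difference = 39.21560 − 19.75990 = 19.45570

19.456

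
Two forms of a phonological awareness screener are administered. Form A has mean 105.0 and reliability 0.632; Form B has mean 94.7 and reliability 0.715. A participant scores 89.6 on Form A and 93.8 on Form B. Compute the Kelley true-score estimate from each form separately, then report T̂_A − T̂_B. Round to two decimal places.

1.21

T̂_A = 0.632(89.6) + 0.368(105.0) = 95.2672
T̂_B = 0.715(93.8) + 0.285(94.7) = 94.0565
T̂_A − T̂_B = 1.2107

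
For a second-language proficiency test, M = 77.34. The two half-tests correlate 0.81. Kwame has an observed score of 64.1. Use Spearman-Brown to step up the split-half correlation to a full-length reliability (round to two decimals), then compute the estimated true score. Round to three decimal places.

Spearman-Brown: ρ = 2r/(1 + r) = 2(0.81)/(1 + 0.81) = 1.620/1.81 = 0.8950 → 0.90
Kelley's formula gives T̂ = 0.90·64.1 + 0.10·77.34 = 57.690 + 7.7340 = 65.4240.

65.424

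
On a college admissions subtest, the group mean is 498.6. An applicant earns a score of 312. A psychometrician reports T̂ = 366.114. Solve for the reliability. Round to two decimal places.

0.71

T̂ = ρX + (1 − ρ)μ  ⇒  T̂ − μ = ρ(X − μ)
ρ = (T̂ − μ)/(X − μ) = (366.114 − 498.6) / (312 − 498.6) = -132.486 / -186.6 = 0.7100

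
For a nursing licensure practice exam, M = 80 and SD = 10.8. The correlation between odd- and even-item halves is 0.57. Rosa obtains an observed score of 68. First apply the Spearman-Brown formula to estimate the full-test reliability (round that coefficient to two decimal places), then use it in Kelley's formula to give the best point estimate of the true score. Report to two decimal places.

Spearman-Brown: ρ = 2r/(1 + r) = 2(0.57)/(1 + 0.57) = 1.140/1.57 = 0.7261 → 0.73
T̂ = ρX + (1 − ρ)μ
  = 0.73 × 68 + 0.27 × 80
  = 49.64 + 21.60
  = 71.240
  ≈ 71.24

71.24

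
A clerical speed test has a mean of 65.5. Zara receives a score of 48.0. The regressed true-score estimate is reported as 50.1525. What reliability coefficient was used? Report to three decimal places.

T̂ = ρX + (1 − ρ)μ  ⇒  T̂ − μ = ρ(X − μ)
ρ = (T̂ − μ)/(X − μ) = (50.1525 − 65.5) / (48.0 − 65.5) = -15.3475 / -17.5 = 0.87700

0.877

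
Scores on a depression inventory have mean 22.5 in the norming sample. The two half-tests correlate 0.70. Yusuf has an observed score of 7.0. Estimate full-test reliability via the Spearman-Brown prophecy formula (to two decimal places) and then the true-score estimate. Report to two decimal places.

9.79

Spearman-Brown: ρ = 2r/(1 + r) = 2(0.70)/(1 + 0.70) = 1.400/1.70 = 0.8235 → 0.82
T̂ = 0.82(7.0) + 0.18(22.5) = 5.740 + 4.050 = 9.790 → 9.79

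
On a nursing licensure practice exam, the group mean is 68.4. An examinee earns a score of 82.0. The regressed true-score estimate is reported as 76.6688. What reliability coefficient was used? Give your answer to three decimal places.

T̂ = ρX + (1 − ρ)μ  ⇒  T̂ − μ = ρ(X − μ)
ρ = (T̂ − μ)/(X − μ) = (76.6688 − 68.4) / (82.0 − 68.4) = 8.2688 / 13.6 = 0.60800

0.608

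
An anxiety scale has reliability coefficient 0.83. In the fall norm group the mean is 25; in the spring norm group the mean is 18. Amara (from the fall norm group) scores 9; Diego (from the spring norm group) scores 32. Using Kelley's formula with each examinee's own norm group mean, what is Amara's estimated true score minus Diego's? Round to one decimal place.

T̂_Amara = 0.83(9) + 0.17(25) = 11.720
T̂_Diego = 0.83(32) + 0.17(18) = 29.620
Difference = 11.720 − 29.620 = -17.900

-17.9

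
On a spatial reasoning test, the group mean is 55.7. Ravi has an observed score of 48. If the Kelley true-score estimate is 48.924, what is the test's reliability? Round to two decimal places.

0.88

T̂ = ρX + (1 − ρ)μ  ⇒  T̂ − μ = ρ(X − μ)
ρ = (T̂ − μ)/(X − μ) = (48.924 − 55.7) / (48 − 55.7) = -6.776 / -7.7 = 0.8800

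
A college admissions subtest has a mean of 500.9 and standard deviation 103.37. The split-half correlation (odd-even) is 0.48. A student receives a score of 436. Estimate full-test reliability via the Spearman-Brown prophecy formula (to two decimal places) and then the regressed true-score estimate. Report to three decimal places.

Spearman-Brown: ρ = 2r/(1 + r) = 2(0.48)/(1 + 0.48) = 0.960/1.48 = 0.6486 → 0.65
Regress the observed score toward the mean by the unreliability: T̂ = 0.65·436 + 0.35·500.9 = 283.40 + 175.315 = 458.7150.

458.715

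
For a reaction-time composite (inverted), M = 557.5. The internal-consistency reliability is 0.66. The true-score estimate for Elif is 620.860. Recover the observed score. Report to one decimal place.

T̂ = ρX + (1 − ρ)μ  ⇒  X = (T̂ − (1 − ρ)μ) / ρ
X = (620.860 − 0.34 × 557.5) / 0.66 = (620.860 − 189.550) / 0.66 = 431.310 / 0.66 = 653.500

653.5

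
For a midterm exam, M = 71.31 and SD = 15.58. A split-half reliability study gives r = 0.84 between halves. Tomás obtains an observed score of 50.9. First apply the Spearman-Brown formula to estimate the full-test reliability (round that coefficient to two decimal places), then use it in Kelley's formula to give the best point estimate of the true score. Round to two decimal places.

Spearman-Brown: ρ = 2r/(1 + r) = 2(0.84)/(1 + 0.84) = 1.680/1.84 = 0.9130 → 0.91
T̂ = ρX + (1 − ρ)μ
  = 0.91 × 50.9 + 0.09 × 71.31
  = 46.319 + 6.4179
  = 52.737
  ≈ 52.74

52.74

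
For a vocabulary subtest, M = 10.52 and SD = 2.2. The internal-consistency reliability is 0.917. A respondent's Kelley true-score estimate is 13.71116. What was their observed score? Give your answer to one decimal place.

14.0

T̂ = ρX + (1 − ρ)μ  ⇒  X = (T̂ − (1 − ρ)μ) / ρ
X = (13.71116 − 0.083 × 10.52) / 0.917 = (13.71116 − 0.87316) / 0.917 = 12.83800 / 0.917 = 14.000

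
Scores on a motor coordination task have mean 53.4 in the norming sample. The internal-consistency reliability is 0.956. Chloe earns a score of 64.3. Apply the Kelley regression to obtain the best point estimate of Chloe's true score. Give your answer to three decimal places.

63.820

T̂ = 0.956(64.3) + 0.044(53.4) = 61.4708 + 2.3496 = 63.8204 → 63.820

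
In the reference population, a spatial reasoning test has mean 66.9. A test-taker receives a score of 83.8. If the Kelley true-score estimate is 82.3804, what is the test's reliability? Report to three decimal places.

T̂ = ρX + (1 − ρ)μ  ⇒  T̂ − μ = ρ(X − μ)
ρ = (T̂ − μ)/(X − μ) = (82.3804 − 66.9) / (83.8 − 66.9) = 15.4804 / 16.9 = 0.91600

0.916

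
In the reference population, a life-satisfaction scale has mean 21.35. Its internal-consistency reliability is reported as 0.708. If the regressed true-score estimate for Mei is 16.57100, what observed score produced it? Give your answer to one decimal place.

14.6

T̂ = ρX + (1 − ρ)μ  ⇒  X = (T̂ − (1 − ρ)μ) / ρ
X = (16.57100 − 0.292 × 21.35) / 0.708 = (16.57100 − 6.23420) / 0.708 = 10.33680 / 0.708 = 14.600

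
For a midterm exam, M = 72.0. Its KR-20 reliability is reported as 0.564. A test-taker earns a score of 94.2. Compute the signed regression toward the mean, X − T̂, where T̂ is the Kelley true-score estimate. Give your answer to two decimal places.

T̂ = 0.564(94.2) + 0.436(72.0) = 53.1288 + 31.3920 = 84.5208 → 84.521
X − T̂ = 94.2 − 84.521 = 9.679 → 9.68

9.68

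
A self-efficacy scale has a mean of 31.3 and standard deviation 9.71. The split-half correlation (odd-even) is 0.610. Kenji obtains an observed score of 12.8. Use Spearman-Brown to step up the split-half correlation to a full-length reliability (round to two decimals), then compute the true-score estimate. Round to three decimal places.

17.240

Spearman-Brown: ρ = 2r/(1 + r) = 2(0.610)/(1 + 0.610) = 1.2200/1.610 = 0.7578 → 0.76
Weight the observed score by reliability and the mean by (1 − reliability): T̂ = 0.76·12.8 + 0.24·31.3 = 9.728 + 7.512 = 17.2400.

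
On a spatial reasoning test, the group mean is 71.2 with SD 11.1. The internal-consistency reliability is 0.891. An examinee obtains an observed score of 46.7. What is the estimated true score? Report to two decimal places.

49.37

Weight the observed score by reliability and the mean by (1 − reliability): T̂ = 0.891·46.7 + 0.109·71.2 = 41.6097 + 7.7608 = 49.371.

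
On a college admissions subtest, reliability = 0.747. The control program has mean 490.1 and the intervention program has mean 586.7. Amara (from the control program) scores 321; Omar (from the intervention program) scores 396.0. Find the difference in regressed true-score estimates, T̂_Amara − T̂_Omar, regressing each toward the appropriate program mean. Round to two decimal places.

-80.46

T̂_Amara = 0.747(321) + 0.253(490.1) = 363.7823
T̂_Omar = 0.747(396.0) + 0.253(586.7) = 444.2471
Difference = 363.7823 − 444.2471 = -80.4648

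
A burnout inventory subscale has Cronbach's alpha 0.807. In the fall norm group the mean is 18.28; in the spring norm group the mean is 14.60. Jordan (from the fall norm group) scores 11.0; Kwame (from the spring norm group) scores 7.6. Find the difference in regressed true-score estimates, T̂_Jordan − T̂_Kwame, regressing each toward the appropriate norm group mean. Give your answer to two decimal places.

3.45

T̂_Jordan = 0.807(11.0) + 0.193(18.28) = 12.4050
T̂_Kwame = 0.807(7.6) + 0.193(14.60) = 8.9510
Difference = 12.4050 − 8.9510 = 3.4540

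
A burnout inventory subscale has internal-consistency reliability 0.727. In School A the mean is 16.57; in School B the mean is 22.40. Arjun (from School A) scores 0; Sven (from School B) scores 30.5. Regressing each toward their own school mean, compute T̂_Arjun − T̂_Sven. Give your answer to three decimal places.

T̂_Arjun = 0.727(0) + 0.273(16.57) = 4.52361
T̂_Sven = 0.727(30.5) + 0.273(22.40) = 28.28870
Difference = 4.52361 − 28.28870 = -23.76509

-23.765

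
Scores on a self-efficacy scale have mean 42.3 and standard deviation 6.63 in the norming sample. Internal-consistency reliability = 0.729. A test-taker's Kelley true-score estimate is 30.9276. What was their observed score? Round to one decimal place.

T̂ = ρX + (1 − ρ)μ  ⇒  X = (T̂ − (1 − ρ)μ) / ρ
X = (30.9276 − 0.271 × 42.3) / 0.729 = (30.9276 − 11.4633) / 0.729 = 19.4643 / 0.729 = 26.700

26.7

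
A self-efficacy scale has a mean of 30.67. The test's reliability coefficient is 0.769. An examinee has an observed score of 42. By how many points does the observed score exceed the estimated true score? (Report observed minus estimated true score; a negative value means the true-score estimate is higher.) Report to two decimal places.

T̂ = 0.769(42) + 0.231(30.67) = 32.298 + 7.08477 = 39.3828 → 39.383
X − T̂ = 42 − 39.383 = 2.617 → 2.62

2.62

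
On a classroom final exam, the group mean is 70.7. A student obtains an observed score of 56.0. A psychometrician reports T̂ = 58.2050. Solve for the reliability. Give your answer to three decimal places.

0.850

T̂ = ρX + (1 − ρ)μ  ⇒  T̂ − μ = ρ(X − μ)
ρ = (T̂ − μ)/(X − μ) = (58.2050 − 70.7) / (56.0 − 70.7) = -12.4950 / -14.7 = 0.85000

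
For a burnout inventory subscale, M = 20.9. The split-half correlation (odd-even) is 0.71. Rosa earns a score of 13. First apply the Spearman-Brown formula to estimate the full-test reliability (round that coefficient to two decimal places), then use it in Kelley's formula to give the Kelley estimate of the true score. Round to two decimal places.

14.34

Spearman-Brown: ρ = 2r/(1 + r) = 2(0.71)/(1 + 0.71) = 1.420/1.71 = 0.8304 → 0.83
T̂ = ρX + (1 − ρ)μ
  = 0.83 × 13 + 0.17 × 20.9
  = 10.79 + 3.553
  = 14.343
  ≈ 14.34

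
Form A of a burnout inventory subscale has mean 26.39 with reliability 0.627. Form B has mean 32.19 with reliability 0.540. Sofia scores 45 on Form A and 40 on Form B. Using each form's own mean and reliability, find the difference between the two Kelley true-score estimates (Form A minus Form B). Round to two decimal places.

T̂_A = 0.627(45) + 0.373(26.39) = 38.0585
T̂_B = 0.540(40) + 0.460(32.19) = 36.4074
T̂_A − T̂_B = 1.6511

1.65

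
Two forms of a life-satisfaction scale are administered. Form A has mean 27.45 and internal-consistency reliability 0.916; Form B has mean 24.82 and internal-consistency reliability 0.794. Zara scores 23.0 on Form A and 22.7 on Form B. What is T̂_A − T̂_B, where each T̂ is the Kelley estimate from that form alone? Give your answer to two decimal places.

T̂_A = 0.916(23.0) + 0.084(27.45) = 23.3738
T̂_B = 0.794(22.7) + 0.206(24.82) = 23.1367
T̂_A − T̂_B = 0.2371

0.24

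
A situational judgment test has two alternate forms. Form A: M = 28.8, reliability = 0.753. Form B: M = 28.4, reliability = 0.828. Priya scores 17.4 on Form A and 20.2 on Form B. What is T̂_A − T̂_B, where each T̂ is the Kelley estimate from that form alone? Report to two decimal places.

-1.39

T̂_A = 0.753(17.4) + 0.247(28.8) = 20.2158
T̂_B = 0.828(20.2) + 0.172(28.4) = 21.6104
T̂_A − T̂_B = -1.3946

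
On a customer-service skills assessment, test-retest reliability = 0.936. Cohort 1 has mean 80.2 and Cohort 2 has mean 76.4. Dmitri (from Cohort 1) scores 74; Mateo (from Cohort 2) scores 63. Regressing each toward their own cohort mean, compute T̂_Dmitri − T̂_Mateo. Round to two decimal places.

10.54

T̂_Dmitri = 0.936(74) + 0.064(80.2) = 74.3968
T̂_Mateo = 0.936(63) + 0.064(76.4) = 63.8576
Difference = 74.3968 − 63.8576 = 10.5392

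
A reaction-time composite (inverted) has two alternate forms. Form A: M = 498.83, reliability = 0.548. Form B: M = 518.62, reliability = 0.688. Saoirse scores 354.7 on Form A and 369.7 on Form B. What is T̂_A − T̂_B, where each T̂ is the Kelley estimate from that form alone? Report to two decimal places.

T̂_A = 0.548(354.7) + 0.452(498.83) = 419.8468
T̂_B = 0.688(369.7) + 0.312(518.62) = 416.1630
T̂_A − T̂_B = 3.6837

3.68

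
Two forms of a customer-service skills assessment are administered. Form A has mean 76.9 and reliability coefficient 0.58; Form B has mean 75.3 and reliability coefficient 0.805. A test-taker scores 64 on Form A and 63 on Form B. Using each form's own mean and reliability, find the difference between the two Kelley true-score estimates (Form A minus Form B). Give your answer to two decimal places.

4.02

T̂_A = 0.58(64) + 0.42(76.9) = 69.4180
T̂_B = 0.805(63) + 0.195(75.3) = 65.3985
T̂_A − T̂_B = 4.0195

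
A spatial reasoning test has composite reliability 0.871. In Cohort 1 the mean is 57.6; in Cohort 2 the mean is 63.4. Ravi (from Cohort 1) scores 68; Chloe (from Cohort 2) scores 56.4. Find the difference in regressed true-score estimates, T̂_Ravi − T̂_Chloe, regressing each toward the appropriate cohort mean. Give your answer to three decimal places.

9.355

T̂_Ravi = 0.871(68) + 0.129(57.6) = 66.65840
T̂_Chloe = 0.871(56.4) + 0.129(63.4) = 57.30300
Difference = 66.65840 − 57.30300 = 9.35540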